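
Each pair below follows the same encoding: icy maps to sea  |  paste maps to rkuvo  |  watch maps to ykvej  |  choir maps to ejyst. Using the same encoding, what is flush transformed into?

Two shifts are in play — +10 for a/e/i/o/u, +2 for every other letter.
On flush: f(cons)+2=h, l(cons)+2=n, u(vowel)+10=e, s(cons)+2=u, h(cons)+2=j.

hneuj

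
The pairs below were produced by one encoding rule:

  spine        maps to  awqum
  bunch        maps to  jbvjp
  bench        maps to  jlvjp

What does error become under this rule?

Shifts by position in spine: pos 0: s→a (+8), pos 1: p→w (+7), pos 2: i→q (+8), pos 3: n→u (+7) — repeating every 2. It's a Vigenère-style cipher with numeric key [8,7]: position i shifts by key[i mod 2].
On error: e+8=m, r+7=y, r+8=z, o+7=v, r+8=z.

myzvz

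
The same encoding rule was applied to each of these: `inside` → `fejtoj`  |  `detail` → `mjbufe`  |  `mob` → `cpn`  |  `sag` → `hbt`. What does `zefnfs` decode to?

remedy

The output letters match the input read backwards, each shifted +1: inside reversed is edisni. Two steps: reverse the string, then apply a Caesar shift of +1.
Decoding zefnfs: shift back: z−1=y, e−1=d, f−1=e, n−1=m, f−1=e, s−1=r → ydemer; then reverse → remedy.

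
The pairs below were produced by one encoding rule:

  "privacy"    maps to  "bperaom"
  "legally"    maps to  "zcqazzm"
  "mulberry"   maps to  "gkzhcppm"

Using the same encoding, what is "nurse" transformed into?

p(15)→b(1) and r(17)→p(15) fit y≡7x+0 (mod 26); the inverse of 7 mod 26 is 15. Each letter's alphabet position (a=0..z=25) is mapped through 7·x+0 mod 26 — an affine cipher.
Applying it to nurse: n(13)→7·13+0≡13=n; u(20)→7·20+0≡10=k; r(17)→7·17+0≡15=p; s(18)→7·18+0≡22=w; e(4)→7·4+0≡2=c (all mod 26).

nkpwc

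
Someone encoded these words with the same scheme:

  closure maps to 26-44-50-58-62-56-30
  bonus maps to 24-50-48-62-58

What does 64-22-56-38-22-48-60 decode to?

The formula is n = 2×(alphabet index, a=1) + 20.
Reversing it on 64-22-56-38-22-48-60: 64→(64−20)÷2=22=v, 22→(22−20)÷2=1=a, 56→(56−20)÷2=18=r, 38→(38−20)÷2=9=i, 22→(22−20)÷2=1=a, 48→(48−20)÷2=14=n, 60→(60−20)÷2=20=t.

variant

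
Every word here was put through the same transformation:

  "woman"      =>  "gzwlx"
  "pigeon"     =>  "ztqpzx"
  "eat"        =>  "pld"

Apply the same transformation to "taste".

dlcdp

The rule splits by letter class: vowels +11, consonants +10.
For taste: t(cons)+10=d, a(vowel)+11=l, s(cons)+10=c, t(cons)+10=d, e(vowel)+11=p.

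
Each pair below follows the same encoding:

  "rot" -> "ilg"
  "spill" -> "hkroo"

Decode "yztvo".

bagel

Each pair mirrors across the alphabet (r↔i, o↔l, t↔g): positions sum to 25. Each letter is replaced by its mirror in the alphabet: a↔z, b↔y, c↔x, and so on (the Atbash cipher).
Decoding yztvo: y↔b, z↔a, t↔g, v↔e, o↔l.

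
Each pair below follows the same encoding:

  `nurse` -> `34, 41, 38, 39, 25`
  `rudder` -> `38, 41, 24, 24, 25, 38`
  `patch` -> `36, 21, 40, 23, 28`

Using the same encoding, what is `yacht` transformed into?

45, 21, 23, 28, 40

n is letter #14 and maps to 34: an offset of 20. The number is (letter's place in the alphabet, a=1) + 20.
On yacht: y=25→45, a=1→21, c=3→23, h=8→28, t=20→40.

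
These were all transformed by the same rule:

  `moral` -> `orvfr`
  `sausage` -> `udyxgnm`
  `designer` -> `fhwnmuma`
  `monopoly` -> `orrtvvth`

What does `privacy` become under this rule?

rumagjg

Each letter shifts forward by (position + 2), i.e. 2, 3, 4, … — the shift grows by one for each successive letter.
For privacy: p+2=r, r+3=u, i+4=m, v+5=a, a+6=g, c+7=j, y+8=g.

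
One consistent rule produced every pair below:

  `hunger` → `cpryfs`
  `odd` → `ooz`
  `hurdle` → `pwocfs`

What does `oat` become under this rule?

elz

Read the word backwards and shift each letter +11.
On oat: reverse → tao; then shift: t+11=e, a+11=l, o+11=z.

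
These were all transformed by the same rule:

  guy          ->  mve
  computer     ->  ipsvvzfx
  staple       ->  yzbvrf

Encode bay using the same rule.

The shift depends on letter class: consonant g→m is +6, but vowel u→v is +1. Two shifts are in play — +1 for a/e/i/o/u, +6 for every other letter.
Applying it to bay: b(cons)+6=h, a(vowel)+1=b, y(cons)+6=e.

hbe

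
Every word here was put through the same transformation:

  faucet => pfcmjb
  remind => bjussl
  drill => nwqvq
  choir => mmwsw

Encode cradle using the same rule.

mwinqm

Shifts by position in faucet: pos 0: f→p (+10), pos 1: a→f (+5), pos 2: u→c (+8), pos 3: c→m (+10), pos 4: e→j (+5), pos 5: t→b (+8) — repeating every 3. The shifts repeat in a cycle of length 3: positions 0,1,… shift by +10, +5, +8, then the pattern repeats.
On cradle: c+10=m, r+5=w, a+8=i, d+10=n, l+5=q, e+8=m.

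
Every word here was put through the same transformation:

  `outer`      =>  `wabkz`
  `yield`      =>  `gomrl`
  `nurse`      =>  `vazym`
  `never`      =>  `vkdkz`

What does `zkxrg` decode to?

Shifts by position in outer: pos 0: o→w (+8), pos 1: u→a (+6), pos 2: t→b (+8), pos 3: e→k (+6) — repeating every 2. The shifts repeat in a cycle of length 2: positions 0,1,… shift by +8, +6, then the pattern repeats.
Decoding zkxrg: z−8=r, k−6=e, x−8=p, r−6=l, g−8=y.

reply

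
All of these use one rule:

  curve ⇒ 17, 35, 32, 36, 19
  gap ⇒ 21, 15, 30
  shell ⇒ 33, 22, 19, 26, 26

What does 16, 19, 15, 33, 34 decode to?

beast

The number is (letter's place in the alphabet, a=1) + 14.
Decoding 16, 19, 15, 33, 34: 16→(16−14)÷1=2=b, 19→(19−14)÷1=5=e, 15→(15−14)÷1=1=a, 33→(33−14)÷1=19=s, 34→(34−14)÷1=20=t.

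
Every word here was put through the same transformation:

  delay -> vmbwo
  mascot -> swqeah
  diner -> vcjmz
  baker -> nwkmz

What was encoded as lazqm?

d(3)→v(21) and e(4)→m(12) fit y≡17x+22 (mod 26); the inverse of 17 mod 26 is 23. This is an affine cipher: with a=0,…,z=25, each position x becomes (17x+22) mod 26.
Reversing it on lazqm: l(11)→23·(11−22)≡7=h; a(0)→23·(0−22)≡14=o; z(25)→23·(25−22)≡17=r; q(16)→23·(16−22)≡18=s; m(12)→23·(12−22)≡4=e (all mod 26).

horse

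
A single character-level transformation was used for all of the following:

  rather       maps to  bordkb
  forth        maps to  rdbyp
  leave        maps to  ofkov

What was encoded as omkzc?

Two steps: reverse the string, then apply a Caesar shift of +10.
Undoing it on omkzc: shift back: o−10=e, m−10=c, k−10=a, z−10=p, c−10=s → ecaps; then reverse → space.

space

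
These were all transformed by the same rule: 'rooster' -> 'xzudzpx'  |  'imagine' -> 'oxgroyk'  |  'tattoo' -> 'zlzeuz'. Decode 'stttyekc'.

minister

Shifts by position in rooster: pos 0: r→x (+6), pos 1: o→z (+11), pos 2: o→u (+6), pos 3: s→d (+11) — repeating every 2. A repeating key of period 2 is used — shifts +6, +11 over and over.
Decoding stttyekc: s−6=m, t−11=i, t−6=n, t−11=i, y−6=s, e−11=t, k−6=e, c−11=r.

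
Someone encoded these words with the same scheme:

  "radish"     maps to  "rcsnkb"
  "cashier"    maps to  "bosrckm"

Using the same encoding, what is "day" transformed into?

The output letters match the input read backwards, each shifted +10: radish reversed is hsidar. Two steps: reverse the string, then apply a Caesar shift of +10.
Applying it to day: reverse → yad; then shift: y+10=i, a+10=k, d+10=n.

ikn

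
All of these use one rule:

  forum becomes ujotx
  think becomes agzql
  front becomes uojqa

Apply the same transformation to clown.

f(5)→u(20) and o(14)→j(9) fit y≡19x+3 (mod 26); the inverse of 19 mod 26 is 11. Treating letters as 0–25, the rule is x ↦ 19x + 3 (mod 26).
For clown: c(2)→19·2+3≡15=p; l(11)→19·11+3≡4=e; o(14)→19·14+3≡9=j; w(22)→19·22+3≡5=f; n(13)→19·13+3≡16=q (all mod 26).

pejfq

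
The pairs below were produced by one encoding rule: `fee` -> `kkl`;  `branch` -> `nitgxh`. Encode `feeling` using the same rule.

mtorkkl

The output letters match the input read backwards, each shifted +6: fee reversed is eef. The word is reversed, then every letter is shifted forward by 6.
On feeling: reverse → gnileef; then shift: g+6=m, n+6=t, i+6=o, l+6=r, e+6=k, e+6=k, f+6=l.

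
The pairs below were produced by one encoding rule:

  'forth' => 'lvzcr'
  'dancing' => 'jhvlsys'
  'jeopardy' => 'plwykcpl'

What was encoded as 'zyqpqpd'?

trigger

In forth: f→l is +6, o→v is +7, r→z is +8, t→c is +9 — the shift increases by 1 each position. Each letter shifts forward by (position + 6), i.e. 6, 7, 8, … — the shift grows by one for each successive letter.
Decoding zyqpqpd: z−6=t, y−7=r, q−8=i, p−9=g, q−10=g, p−11=e, d−12=r.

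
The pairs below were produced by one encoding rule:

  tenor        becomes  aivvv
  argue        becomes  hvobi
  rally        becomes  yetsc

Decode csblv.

voter

The shifts repeat in a cycle of length 3: positions 0,1,… shift by +7, +4, +8, then the pattern repeats.
Reversing it on csblv: c−7=v, s−4=o, b−8=t, l−7=e, v−4=r.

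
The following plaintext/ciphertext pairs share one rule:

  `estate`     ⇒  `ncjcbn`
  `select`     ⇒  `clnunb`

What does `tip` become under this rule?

The word is reversed, then every letter is shifted forward by 9.
On tip: reverse → pit; then shift: p+9=y, i+9=r, t+9=c.

yrc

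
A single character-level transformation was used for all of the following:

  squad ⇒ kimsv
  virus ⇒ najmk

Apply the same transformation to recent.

jwuwfl

Compare letters: s→k is +18, q→i is +18, u→m is +18 — a constant shift. Every letter moves 18 places later in the alphabet, wrapping around z→a.
On recent: r+18=j, e+18=w, c+18=u, e+18=w, n+18=f, t+18=l.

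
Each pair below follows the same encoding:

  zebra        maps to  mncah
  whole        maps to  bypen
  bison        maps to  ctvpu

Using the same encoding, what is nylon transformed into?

z(25)→m(12) and e(4)→n(13) fit y≡21x+7 (mod 26); the inverse of 21 mod 26 is 5. Each letter's alphabet position (a=0..z=25) is mapped through 21·x+7 mod 26 — an affine cipher.
Applying it to nylon: n(13)→21·13+7≡20=u; y(24)→21·24+7≡17=r; l(11)→21·11+7≡4=e; o(14)→21·14+7≡15=p; n(13)→21·13+7≡20=u (all mod 26).

urepu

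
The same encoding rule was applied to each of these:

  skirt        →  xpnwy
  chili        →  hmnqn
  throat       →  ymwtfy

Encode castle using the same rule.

Compare letters: s→x is +5, k→p is +5, i→n is +5 — a constant shift. It's a constant shift of +5 (ROT5).
For castle: c+5=h, a+5=f, s+5=x, t+5=y, l+5=q, e+5=j.

hfxyqj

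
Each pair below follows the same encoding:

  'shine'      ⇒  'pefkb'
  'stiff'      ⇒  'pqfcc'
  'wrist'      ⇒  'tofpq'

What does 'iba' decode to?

Compare letters: s→p is +23, h→e is +23, i→f is +23 — a constant shift. It's a constant shift of +23 (ROT23).
Undoing it on iba: i−23=l, b−23=e, a−23=d.

led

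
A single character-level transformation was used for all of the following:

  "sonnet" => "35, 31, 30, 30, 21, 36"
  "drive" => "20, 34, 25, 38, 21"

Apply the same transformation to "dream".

20, 34, 21, 17, 29

Each letter is replaced by its alphabet position (a=1..z=26) + 16.
Applying it to dream: d=4→20, r=18→34, e=5→21, a=1→17, m=13→29.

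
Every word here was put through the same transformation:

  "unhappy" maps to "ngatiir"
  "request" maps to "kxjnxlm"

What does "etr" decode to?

Compare letters: u→n is +19, n→g is +19, h→a is +19 — a constant shift. This is a Caesar cipher with shift 19.
Decoding etr: e−19=l, t−19=a, r−19=y.

lay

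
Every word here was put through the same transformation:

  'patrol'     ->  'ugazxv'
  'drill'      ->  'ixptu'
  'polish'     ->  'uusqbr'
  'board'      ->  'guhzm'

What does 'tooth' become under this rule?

yuvbq

In patrol: p→u is +5, a→g is +6, t→a is +7, r→z is +8 — the shift increases by 1 each position. Letter i (0-indexed) is shifted by i+5, so successive shifts are 5, 6, 7, ….
For tooth: t+5=y, o+6=u, o+7=v, t+8=b, h+9=q.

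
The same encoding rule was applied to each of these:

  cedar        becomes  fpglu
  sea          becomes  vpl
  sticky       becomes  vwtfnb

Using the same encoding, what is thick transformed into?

wktfn

The shift depends on letter class: consonant c→f is +3, but vowel e→p is +11. Two shifts are in play — +11 for a/e/i/o/u, +3 for every other letter.
On thick: t(cons)+3=w, h(cons)+3=k, i(vowel)+11=t, c(cons)+3=f, k(cons)+3=n.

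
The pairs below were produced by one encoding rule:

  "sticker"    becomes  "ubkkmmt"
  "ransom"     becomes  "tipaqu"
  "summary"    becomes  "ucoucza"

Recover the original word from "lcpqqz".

junior

The shifts repeat in a cycle of length 2: positions 0,1,… shift by +2, +8, then the pattern repeats.
Decoding lcpqqz: l−2=j, c−8=u, p−2=n, q−8=i, q−2=o, z−8=r.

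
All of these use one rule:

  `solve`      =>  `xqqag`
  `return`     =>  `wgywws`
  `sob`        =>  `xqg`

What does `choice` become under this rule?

The shift depends on letter class: consonant s→x is +5, but vowel o→q is +2. Vowels shift forward by 2 and consonants shift forward by 5.
Applying it to choice: c(cons)+5=h, h(cons)+5=m, o(vowel)+2=q, i(vowel)+2=k, c(cons)+5=h, e(vowel)+2=g.

hmqkhg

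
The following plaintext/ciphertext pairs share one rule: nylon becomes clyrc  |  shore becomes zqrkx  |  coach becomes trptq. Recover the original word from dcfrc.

union

n(13)→c(2) and y(24)→l(11) fit y≡15x+15 (mod 26); the inverse of 15 mod 26 is 7. Treating letters as 0–25, the rule is x ↦ 15x + 15 (mod 26).
Undoing it on dcfrc: d(3)→7·(3−15)≡20=u; c(2)→7·(2−15)≡13=n; f(5)→7·(5−15)≡8=i; r(17)→7·(17−15)≡14=o; c(2)→7·(2−15)≡13=n (all mod 26).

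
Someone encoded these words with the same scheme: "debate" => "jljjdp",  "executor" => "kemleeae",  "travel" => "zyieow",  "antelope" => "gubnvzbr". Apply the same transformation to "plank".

In debate: d→j is +6, e→l is +7, b→j is +8, a→j is +9 — the shift increases by 1 each position. The shift increases by 1 at each position, starting from +6: 6, 7, 8, ….
Applying it to plank: p+6=v, l+7=s, a+8=i, n+9=w, k+10=u.

vsiwu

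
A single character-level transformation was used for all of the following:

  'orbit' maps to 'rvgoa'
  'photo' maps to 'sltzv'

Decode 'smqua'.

In orbit: o→r is +3, r→v is +4, b→g is +5, i→o is +6 — the shift increases by 1 each position. The shift increases by 1 at each position, starting from +3: 3, 4, 5, ….
Undoing it on smqua: s−3=p, m−4=i, q−5=l, u−6=o, a−7=t.

pilot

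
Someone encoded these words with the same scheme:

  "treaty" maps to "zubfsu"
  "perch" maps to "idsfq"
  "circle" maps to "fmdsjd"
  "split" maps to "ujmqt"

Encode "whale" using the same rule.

The output letters match the input read backwards, each shifted +1: treaty reversed is ytaert. Read the word backwards and shift each letter +1.
Applying it to whale: reverse → elahw; then shift: e+1=f, l+1=m, a+1=b, h+1=i, w+1=x.

fmbix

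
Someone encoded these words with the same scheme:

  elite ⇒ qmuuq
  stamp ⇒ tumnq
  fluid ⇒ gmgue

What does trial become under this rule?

usumm

The shift depends on letter class: consonant l→m is +1, but vowel e→q is +12. The rule splits by letter class: vowels +12, consonants +1.
Applying it to trial: t(cons)+1=u, r(cons)+1=s, i(vowel)+12=u, a(vowel)+12=m, l(cons)+1=m.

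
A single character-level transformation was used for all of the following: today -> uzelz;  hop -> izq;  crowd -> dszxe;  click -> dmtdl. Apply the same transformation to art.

The shift depends on letter class: consonant t→u is +1, but vowel o→z is +11. The rule splits by letter class: vowels +11, consonants +1.
For art: a(vowel)+11=l, r(cons)+1=s, t(cons)+1=u.

lsu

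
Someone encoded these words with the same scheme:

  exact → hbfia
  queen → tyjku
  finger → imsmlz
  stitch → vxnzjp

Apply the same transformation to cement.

In exact: e→h is +3, x→b is +4, a→f is +5, c→i is +6 — the shift increases by 1 each position. Each letter shifts forward by (position + 3), i.e. 3, 4, 5, … — the shift grows by one for each successive letter.
For cement: c+3=f, e+4=i, m+5=r, e+6=k, n+7=u, t+8=b.

firkub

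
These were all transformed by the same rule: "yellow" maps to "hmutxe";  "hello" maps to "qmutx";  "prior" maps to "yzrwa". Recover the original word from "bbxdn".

Shifts by position in yellow: pos 0: y→h (+9), pos 1: e→m (+8), pos 2: l→u (+9), pos 3: l→t (+8) — repeating every 2. It's a Vigenère-style cipher with numeric key [9,8]: position i shifts by key[i mod 2].
Decoding bbxdn: b−9=s, b−8=t, x−9=o, d−8=v, n−9=e.

stove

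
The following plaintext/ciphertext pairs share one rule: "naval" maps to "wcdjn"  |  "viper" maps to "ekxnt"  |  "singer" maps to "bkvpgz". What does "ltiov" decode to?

The shifts repeat in a cycle of length 3: positions 0,1,… shift by +9, +2, +8, then the pattern repeats.
Decoding ltiov: l−9=c, t−2=r, i−8=a, o−9=f, v−2=t.

craft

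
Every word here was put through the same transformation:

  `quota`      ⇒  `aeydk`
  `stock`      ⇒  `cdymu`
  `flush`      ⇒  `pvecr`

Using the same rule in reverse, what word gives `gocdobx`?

This is a Caesar cipher with shift 10.
Decoding gocdobx: g−10=w, o−10=e, c−10=s, d−10=t, o−10=e, b−10=r, x−10=n.

western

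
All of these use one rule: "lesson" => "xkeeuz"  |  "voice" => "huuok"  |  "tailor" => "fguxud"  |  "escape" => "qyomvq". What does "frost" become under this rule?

rxaez

The shifts repeat in a cycle of length 3: positions 0,1,… shift by +12, +6, +12, then the pattern repeats.
Applying it to frost: f+12=r, r+6=x, o+12=a, s+12=e, t+6=z.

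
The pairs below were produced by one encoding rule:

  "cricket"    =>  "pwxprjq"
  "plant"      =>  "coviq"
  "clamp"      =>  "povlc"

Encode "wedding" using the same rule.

hjmmxid

c(2)→p(15) and r(17)→w(22) fit y≡23x+21 (mod 26); the inverse of 23 mod 26 is 17. This is an affine cipher: with a=0,…,z=25, each position x becomes (23x+21) mod 26.
On wedding: w(22)→23·22+21≡7=h; e(4)→23·4+21≡9=j; d(3)→23·3+21≡12=m; d(3)→23·3+21≡12=m; i(8)→23·8+21≡23=x; n(13)→23·13+21≡8=i; g(6)→23·6+21≡3=d (all mod 26).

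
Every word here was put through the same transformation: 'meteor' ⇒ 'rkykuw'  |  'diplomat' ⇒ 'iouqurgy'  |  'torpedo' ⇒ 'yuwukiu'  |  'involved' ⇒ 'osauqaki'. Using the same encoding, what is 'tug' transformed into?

Vowels shift forward by 6 and consonants shift forward by 5.
Applying it to tug: t(cons)+5=y, u(vowel)+6=a, g(cons)+5=l.

yal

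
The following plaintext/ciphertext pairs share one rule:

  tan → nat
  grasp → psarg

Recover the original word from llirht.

thrill

The word is simply reversed.
Reversing it on llirht: then reverse → thrill.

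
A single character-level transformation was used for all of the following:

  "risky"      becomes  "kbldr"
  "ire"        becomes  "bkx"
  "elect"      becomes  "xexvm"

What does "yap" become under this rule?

rti

Compare letters: r→k is +19, i→b is +19, s→l is +19 — a constant shift. It's a constant shift of +19 (ROT19).
Applying it to yap: y+19=r, a+19=t, p+19=i.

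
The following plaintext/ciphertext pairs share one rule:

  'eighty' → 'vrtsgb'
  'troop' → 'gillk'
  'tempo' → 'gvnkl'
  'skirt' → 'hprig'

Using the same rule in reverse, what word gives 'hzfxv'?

e(4)→v(21) and i(8)→r(17) fit y≡25x+25 (mod 26); the inverse of 25 mod 26 is 25. This is an affine cipher: with a=0,…,z=25, each position x becomes (25x+25) mod 26.
Reversing it on hzfxv: h(7)→25·(7−25)≡18=s; z(25)→25·(25−25)≡0=a; f(5)→25·(5−25)≡20=u; x(23)→25·(23−25)≡2=c; v(21)→25·(21−25)≡4=e (all mod 26).

sauce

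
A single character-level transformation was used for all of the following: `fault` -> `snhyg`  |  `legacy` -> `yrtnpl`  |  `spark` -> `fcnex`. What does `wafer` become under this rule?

jnsre

Each letter is shifted forward by 13 in the alphabet (a Caesar shift of +13).
On wafer: w+13=j, a+13=n, f+13=s, e+13=r, r+13=e.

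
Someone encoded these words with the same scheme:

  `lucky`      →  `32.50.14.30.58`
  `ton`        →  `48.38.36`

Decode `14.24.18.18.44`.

cheer

l(#12)→32 and u(#21)→50: differences scale by 2, so n = 2·pos + 8. The formula is n = 2×(alphabet index, a=1) + 8.
Decoding 14.24.18.18.44: 14→(14−8)÷2=3=c, 24→(24−8)÷2=8=h, 18→(18−8)÷2=5=e, 18→(18−8)÷2=5=e, 44→(44−8)÷2=18=r.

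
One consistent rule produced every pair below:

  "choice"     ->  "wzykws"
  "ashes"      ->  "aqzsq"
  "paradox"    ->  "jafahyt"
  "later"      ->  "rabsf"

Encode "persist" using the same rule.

jsfqkqb

c(2)→w(22) and h(7)→z(25) fit y≡11x+0 (mod 26); the inverse of 11 mod 26 is 19. Treating letters as 0–25, the rule is x ↦ 11x + 0 (mod 26).
For persist: p(15)→11·15+0≡9=j; e(4)→11·4+0≡18=s; r(17)→11·17+0≡5=f; s(18)→11·18+0≡16=q; i(8)→11·8+0≡10=k; s(18)→11·18+0≡16=q; t(19)→11·19+0≡1=b (all mod 26).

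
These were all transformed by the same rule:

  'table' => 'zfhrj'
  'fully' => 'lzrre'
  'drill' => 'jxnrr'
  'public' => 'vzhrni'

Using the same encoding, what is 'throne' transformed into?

znxttj

Vowels shift forward by 5 and consonants shift forward by 6.
On throne: t(cons)+6=z, h(cons)+6=n, r(cons)+6=x, o(vowel)+5=t, n(cons)+6=t, e(vowel)+5=j.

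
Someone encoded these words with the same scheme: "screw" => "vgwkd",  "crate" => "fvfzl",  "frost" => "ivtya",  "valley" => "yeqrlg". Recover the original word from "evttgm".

bronze

In screw: s→v is +3, c→g is +4, r→w is +5, e→k is +6 — the shift increases by 1 each position. The shift increases by 1 at each position, starting from +3: 3, 4, 5, ….
Decoding evttgm: e−3=b, v−4=r, t−5=o, t−6=n, g−7=z, m−8=e.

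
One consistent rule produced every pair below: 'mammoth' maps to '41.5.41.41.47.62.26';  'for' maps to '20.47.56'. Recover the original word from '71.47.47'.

woo

The formula is n = 3×(alphabet index, a=1) + 2.
Decoding 71.47.47: 71→(71−2)÷3=23=w, 47→(47−2)÷3=15=o, 47→(47−2)÷3=15=o.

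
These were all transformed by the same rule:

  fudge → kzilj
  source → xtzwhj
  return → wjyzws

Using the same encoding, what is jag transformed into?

ofl

This is a Caesar cipher with shift 5.
Applying it to jag: j+5=o, a+5=f, g+5=l.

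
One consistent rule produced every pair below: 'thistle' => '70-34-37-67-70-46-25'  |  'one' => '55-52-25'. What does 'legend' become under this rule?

46-25-31-25-52-22

t(#20)→70 and h(#8)→34: differences scale by 3, so n = 3·pos + 10. With a=1..z=26, the number is 3·pos + 10.
Applying it to legend: l=12→46, e=5→25, g=7→31, e=5→25, n=14→52, d=4→22.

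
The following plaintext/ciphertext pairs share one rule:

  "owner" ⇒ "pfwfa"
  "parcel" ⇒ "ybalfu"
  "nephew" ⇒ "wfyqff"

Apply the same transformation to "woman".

The shift depends on letter class: consonant w→f is +9, but vowel o→p is +1. Vowels shift forward by 1 and consonants shift forward by 9.
Applying it to woman: w(cons)+9=f, o(vowel)+1=p, m(cons)+9=v, a(vowel)+1=b, n(cons)+9=w.

fpvbw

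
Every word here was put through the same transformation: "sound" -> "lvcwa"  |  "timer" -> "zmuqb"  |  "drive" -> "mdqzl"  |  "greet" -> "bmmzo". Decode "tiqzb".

trial

The output letters match the input read backwards, each shifted +8: sound reversed is dnuos. Read the word backwards and shift each letter +8.
Reversing it on tiqzb: shift back: t−8=l, i−8=a, q−8=i, z−8=r, b−8=t → lairt; then reverse → trial.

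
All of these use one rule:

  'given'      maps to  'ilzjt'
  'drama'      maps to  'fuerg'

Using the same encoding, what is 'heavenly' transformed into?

Each letter shifts forward by (position + 2), i.e. 2, 3, 4, … — the shift grows by one for each successive letter.
Applying it to heavenly: h+2=j, e+3=h, a+4=e, v+5=a, e+6=k, n+7=u, l+8=t, y+9=h.

jheakuth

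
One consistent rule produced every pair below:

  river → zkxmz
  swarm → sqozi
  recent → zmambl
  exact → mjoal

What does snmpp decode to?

r(17)→z(25) and i(8)→k(10) fit y≡19x+14 (mod 26); the inverse of 19 mod 26 is 11. Each letter's alphabet position (a=0..z=25) is mapped through 19·x+14 mod 26 — an affine cipher.
Undoing it on snmpp: s(18)→11·(18−14)≡18=s; n(13)→11·(13−14)≡15=p; m(12)→11·(12−14)≡4=e; p(15)→11·(15−14)≡11=l; p(15)→11·(15−14)≡11=l (all mod 26).

spell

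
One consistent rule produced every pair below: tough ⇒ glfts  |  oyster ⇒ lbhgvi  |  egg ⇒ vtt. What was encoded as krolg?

Each pair mirrors across the alphabet (t↔g, o↔l, u↔f): positions sum to 25. This is the alphabet-reversal cipher (Atbash): a becomes z, b becomes y, etc.
Reversing it on krolg: k↔p, r↔i, o↔l, l↔o, g↔t.

pilot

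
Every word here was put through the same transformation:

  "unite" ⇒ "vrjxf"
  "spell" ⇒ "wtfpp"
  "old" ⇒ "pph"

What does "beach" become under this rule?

ffbgl

The shift depends on letter class: consonant n→r is +4, but vowel u→v is +1. Two shifts are in play — +1 for a/e/i/o/u, +4 for every other letter.
On beach: b(cons)+4=f, e(vowel)+1=f, a(vowel)+1=b, c(cons)+4=g, h(cons)+4=l.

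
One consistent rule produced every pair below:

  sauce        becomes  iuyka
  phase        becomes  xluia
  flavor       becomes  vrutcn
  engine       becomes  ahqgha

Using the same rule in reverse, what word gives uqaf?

Treating letters as 0–25, the rule is x ↦ 21x + 20 (mod 26).
Reversing it on uqaf: u(20)→5·(20−20)≡0=a; q(16)→5·(16−20)≡6=g; a(0)→5·(0−20)≡4=e; f(5)→5·(5−20)≡3=d (all mod 26).

aged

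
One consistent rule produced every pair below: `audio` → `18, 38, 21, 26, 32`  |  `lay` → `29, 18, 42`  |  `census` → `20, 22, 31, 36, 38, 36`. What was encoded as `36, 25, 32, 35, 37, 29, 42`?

a is letter #1 and maps to 18: an offset of 17. Letters become their 1-based position plus 17 (so a→18, b→19, …).
Decoding 36, 25, 32, 35, 37, 29, 42: 36→(36−17)÷1=19=s, 25→(25−17)÷1=8=h, 32→(32−17)÷1=15=o, 35→(35−17)÷1=18=r, 37→(37−17)÷1=20=t, 29→(29−17)÷1=12=l, 42→(42−17)÷1=25=y.

shortly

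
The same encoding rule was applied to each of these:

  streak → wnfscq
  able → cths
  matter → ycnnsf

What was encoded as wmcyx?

swamp

s(18)→w(22) and t(19)→n(13) fit y≡17x+2 (mod 26); the inverse of 17 mod 26 is 23. Treating letters as 0–25, the rule is x ↦ 17x + 2 (mod 26).
Decoding wmcyx: w(22)→23·(22−2)≡18=s; m(12)→23·(12−2)≡22=w; c(2)→23·(2−2)≡0=a; y(24)→23·(24−2)≡12=m; x(23)→23·(23−2)≡15=p (all mod 26).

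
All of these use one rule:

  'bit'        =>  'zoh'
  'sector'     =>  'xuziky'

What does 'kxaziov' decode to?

picture

The output letters match the input read backwards, each shifted +6: bit reversed is tib. Read the word backwards and shift each letter +6.
Reversing it on kxaziov: shift back: k−6=e, x−6=r, a−6=u, z−6=t, i−6=c, o−6=i, v−6=p → erutcip; then reverse → picture.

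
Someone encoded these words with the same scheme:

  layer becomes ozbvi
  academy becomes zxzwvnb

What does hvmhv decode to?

sense

Letters are reflected about the middle of the alphabet (position → 25−position): Atbash.
Undoing it on hvmhv: h↔s, v↔e, m↔n, h↔s, v↔e.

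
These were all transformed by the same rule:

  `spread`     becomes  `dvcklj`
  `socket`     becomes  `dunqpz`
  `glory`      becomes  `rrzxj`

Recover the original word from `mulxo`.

Shifts by position in spread: pos 0: s→d (+11), pos 1: p→v (+6), pos 2: r→c (+11), pos 3: e→k (+6) — repeating every 2. The shifts repeat in a cycle of length 2: positions 0,1,… shift by +11, +6, then the pattern repeats.
Decoding mulxo: m−11=b, u−6=o, l−11=a, x−6=r, o−11=d.

board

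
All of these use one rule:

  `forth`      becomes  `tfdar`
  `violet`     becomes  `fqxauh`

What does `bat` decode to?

Two steps: reverse the string, then apply a Caesar shift of +12.
Undoing it on bat: shift back: b−12=p, a−12=o, t−12=h → poh; then reverse → hop.

hop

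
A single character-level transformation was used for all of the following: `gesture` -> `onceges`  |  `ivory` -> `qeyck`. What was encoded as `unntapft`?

Each letter shifts forward by (position + 8), i.e. 8, 9, 10, … — the shift grows by one for each successive letter.
Decoding unntapft: u−8=m, n−9=e, n−10=d, t−11=i, a−12=o, p−13=c, f−14=r, t−15=e.

mediocre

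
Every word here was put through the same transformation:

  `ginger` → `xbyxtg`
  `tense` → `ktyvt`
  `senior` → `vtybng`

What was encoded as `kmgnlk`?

throat

This is an affine cipher: with a=0,…,z=25, each position x becomes (15x+11) mod 26.
Reversing it on kmgnlk: k(10)→7·(10−11)≡19=t; m(12)→7·(12−11)≡7=h; g(6)→7·(6−11)≡17=r; n(13)→7·(13−11)≡14=o; l(11)→7·(11−11)≡0=a; k(10)→7·(10−11)≡19=t (all mod 26).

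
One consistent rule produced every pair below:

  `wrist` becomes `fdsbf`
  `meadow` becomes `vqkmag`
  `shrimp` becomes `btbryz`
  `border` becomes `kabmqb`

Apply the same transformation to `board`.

kakap

Shifts by position in wrist: pos 0: w→f (+9), pos 1: r→d (+12), pos 2: i→s (+10), pos 3: s→b (+9), pos 4: t→f (+12) — repeating every 3. A repeating key of period 3 is used — shifts +9, +12, +10 over and over.
On board: b+9=k, o+12=a, a+10=k, r+9=a, d+12=p.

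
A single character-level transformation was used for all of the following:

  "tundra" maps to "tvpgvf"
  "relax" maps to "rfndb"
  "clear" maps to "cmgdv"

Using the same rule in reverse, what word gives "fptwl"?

In tundra: t→t is +0, u→v is +1, n→p is +2, d→g is +3 — the shift increases by 1 each position. Letter i (0-indexed) is shifted by i+0, so successive shifts are 0, 1, 2, ….
Decoding fptwl: f−0=f, p−1=o, t−2=r, w−3=t, l−4=h.

forth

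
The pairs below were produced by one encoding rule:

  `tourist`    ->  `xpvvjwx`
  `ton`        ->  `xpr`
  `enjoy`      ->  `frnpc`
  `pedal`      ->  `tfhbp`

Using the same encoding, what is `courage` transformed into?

gpvvbkf

The shift depends on letter class: consonant t→x is +4, but vowel o→p is +1. Two shifts are in play — +1 for a/e/i/o/u, +4 for every other letter.
On courage: c(cons)+4=g, o(vowel)+1=p, u(vowel)+1=v, r(cons)+4=v, a(vowel)+1=b, g(cons)+4=k, e(vowel)+1=f.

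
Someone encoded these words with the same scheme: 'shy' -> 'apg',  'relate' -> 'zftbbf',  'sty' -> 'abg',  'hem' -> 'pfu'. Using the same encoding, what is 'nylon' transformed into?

vgtpv

The shift depends on letter class: consonant s→a is +8, but vowel e→f is +1. Two shifts are in play — +1 for a/e/i/o/u, +8 for every other letter.
On nylon: n(cons)+8=v, y(cons)+8=g, l(cons)+8=t, o(vowel)+1=p, n(cons)+8=v.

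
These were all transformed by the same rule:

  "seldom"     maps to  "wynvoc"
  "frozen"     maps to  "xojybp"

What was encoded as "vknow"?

medal

Read the word backwards and shift each letter +10.
Decoding vknow: shift back: v−10=l, k−10=a, n−10=d, o−10=e, w−10=m → ladem; then reverse → medal.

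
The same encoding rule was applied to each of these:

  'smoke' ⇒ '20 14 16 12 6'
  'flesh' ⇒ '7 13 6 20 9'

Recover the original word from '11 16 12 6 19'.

joker

s is letter #19 and maps to 20: an offset of 1. Letters become their 1-based position plus 1 (so a→2, b→3, …).
Decoding 11 16 12 6 19: 11→(11−1)÷1=10=j, 16→(16−1)÷1=15=o, 12→(12−1)÷1=11=k, 6→(6−1)÷1=5=e, 19→(19−1)÷1=18=r.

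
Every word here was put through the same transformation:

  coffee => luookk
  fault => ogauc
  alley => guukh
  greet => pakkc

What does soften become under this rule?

buockw

The shift depends on letter class: consonant c→l is +9, but vowel o→u is +6. The rule splits by letter class: vowels +6, consonants +9.
On soften: s(cons)+9=b, o(vowel)+6=u, f(cons)+9=o, t(cons)+9=c, e(vowel)+6=k, n(cons)+9=w.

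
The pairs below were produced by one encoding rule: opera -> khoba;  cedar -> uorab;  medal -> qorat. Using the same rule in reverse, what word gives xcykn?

o(14)→k(10) and p(15)→h(7) fit y≡23x+0 (mod 26); the inverse of 23 mod 26 is 17. Treating letters as 0–25, the rule is x ↦ 23x + 0 (mod 26).
Decoding xcykn: x(23)→17·(23−0)≡1=b; c(2)→17·(2−0)≡8=i; y(24)→17·(24−0)≡18=s; k(10)→17·(10−0)≡14=o; n(13)→17·(13−0)≡13=n (all mod 26).

bison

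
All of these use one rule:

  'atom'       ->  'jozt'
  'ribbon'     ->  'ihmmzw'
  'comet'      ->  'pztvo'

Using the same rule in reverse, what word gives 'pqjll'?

class

Treating letters as 0–25, the rule is x ↦ 3x + 9 (mod 26).
Undoing it on pqjll: p(15)→9·(15−9)≡2=c; q(16)→9·(16−9)≡11=l; j(9)→9·(9−9)≡0=a; l(11)→9·(11−9)≡18=s; l(11)→9·(11−9)≡18=s (all mod 26).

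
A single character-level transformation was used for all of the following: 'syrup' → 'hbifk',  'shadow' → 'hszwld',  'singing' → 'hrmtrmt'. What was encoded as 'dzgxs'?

watch

This is the alphabet-reversal cipher (Atbash): a becomes z, b becomes y, etc.
Reversing it on dzgxs: d↔w, z↔a, g↔t, x↔c, s↔h.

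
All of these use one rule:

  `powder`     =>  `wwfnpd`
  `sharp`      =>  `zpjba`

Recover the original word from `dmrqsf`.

Each letter shifts forward by (position + 7), i.e. 7, 8, 9, … — the shift grows by one for each successive letter.
Decoding dmrqsf: d−7=w, m−8=e, r−9=i, q−10=g, s−11=h, f−12=t.

weight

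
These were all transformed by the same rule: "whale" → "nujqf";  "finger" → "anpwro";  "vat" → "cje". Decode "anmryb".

The output letters match the input read backwards, each shifted +9: whale reversed is elahw. Two steps: reverse the string, then apply a Caesar shift of +9.
Reversing it on anmryb: shift back: a−9=r, n−9=e, m−9=d, r−9=i, y−9=p, b−9=s → redips; then reverse → spider.

spider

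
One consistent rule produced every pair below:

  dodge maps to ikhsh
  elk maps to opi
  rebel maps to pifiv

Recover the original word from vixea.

Two steps: reverse the string, then apply a Caesar shift of +4.
Reversing it on vixea: shift back: v−4=r, i−4=e, x−4=t, e−4=a, a−4=w → retaw; then reverse → water.

water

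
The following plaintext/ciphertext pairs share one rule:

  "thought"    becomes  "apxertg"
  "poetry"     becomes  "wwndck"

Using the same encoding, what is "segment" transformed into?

In thought: t→a is +7, h→p is +8, o→x is +9, u→e is +10 — the shift increases by 1 each position. The shift increases by 1 at each position, starting from +7: 7, 8, 9, ….
For segment: s+7=z, e+8=m, g+9=p, m+10=w, e+11=p, n+12=z, t+13=g.

zmpwpzg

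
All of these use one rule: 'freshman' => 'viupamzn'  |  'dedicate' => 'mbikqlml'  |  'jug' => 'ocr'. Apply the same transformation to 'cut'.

bck

The output letters match the input read backwards, each shifted +8: freshman reversed is namhserf. Two steps: reverse the string, then apply a Caesar shift of +8.
Applying it to cut: reverse → tuc; then shift: t+8=b, u+8=c, c+8=k.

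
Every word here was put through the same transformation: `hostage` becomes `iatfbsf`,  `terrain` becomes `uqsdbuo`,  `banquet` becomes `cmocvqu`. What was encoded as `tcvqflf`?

Shifts by position in hostage: pos 0: h→i (+1), pos 1: o→a (+12), pos 2: s→t (+1), pos 3: t→f (+12) — repeating every 2. A repeating key of period 2 is used — shifts +1, +12 over and over.
Undoing it on tcvqflf: t−1=s, c−12=q, v−1=u, q−12=e, f−1=e, l−12=z, f−1=e.

squeeze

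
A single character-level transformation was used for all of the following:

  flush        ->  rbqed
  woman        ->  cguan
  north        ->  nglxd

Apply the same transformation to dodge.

fgfky

f(5)→r(17) and l(11)→b(1) fit y≡19x+0 (mod 26); the inverse of 19 mod 26 is 11. Treating letters as 0–25, the rule is x ↦ 19x + 0 (mod 26).
For dodge: d(3)→19·3+0≡5=f; o(14)→19·14+0≡6=g; d(3)→19·3+0≡5=f; g(6)→19·6+0≡10=k; e(4)→19·4+0≡24=y (all mod 26).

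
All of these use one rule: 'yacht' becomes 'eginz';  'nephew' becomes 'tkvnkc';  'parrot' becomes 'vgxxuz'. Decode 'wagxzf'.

Compare letters: y→e is +6, a→g is +6, c→i is +6 — a constant shift. Every letter moves 6 places later in the alphabet, wrapping around z→a.
Undoing it on wagxzf: w−6=q, a−6=u, g−6=a, x−6=r, z−6=t, f−6=z.

quartz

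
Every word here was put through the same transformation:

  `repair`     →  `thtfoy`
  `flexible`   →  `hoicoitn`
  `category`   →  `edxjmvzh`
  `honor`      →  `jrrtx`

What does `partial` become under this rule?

In repair: r→t is +2, e→h is +3, p→t is +4, a→f is +5 — the shift increases by 1 each position. The shift increases by 1 at each position, starting from +2: 2, 3, 4, ….
Applying it to partial: p+2=r, a+3=d, r+4=v, t+5=y, i+6=o, a+7=h, l+8=t.

rdvyoht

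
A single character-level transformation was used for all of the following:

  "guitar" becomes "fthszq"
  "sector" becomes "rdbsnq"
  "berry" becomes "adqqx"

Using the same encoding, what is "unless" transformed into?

Compare letters: g→f is +25, u→t is +25, i→h is +25 — a constant shift. Each letter is shifted forward by 25 in the alphabet (a Caesar shift of +25).
Applying it to unless: u+25=t, n+25=m, l+25=k, e+25=d, s+25=r, s+25=r.

tmkdrr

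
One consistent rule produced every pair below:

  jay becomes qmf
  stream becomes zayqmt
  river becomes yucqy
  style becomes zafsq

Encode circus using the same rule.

The shift depends on letter class: consonant j→q is +7, but vowel a→m is +12. Vowels shift forward by 12 and consonants shift forward by 7.
For circus: c(cons)+7=j, i(vowel)+12=u, r(cons)+7=y, c(cons)+7=j, u(vowel)+12=g, s(cons)+7=z.

juyjgz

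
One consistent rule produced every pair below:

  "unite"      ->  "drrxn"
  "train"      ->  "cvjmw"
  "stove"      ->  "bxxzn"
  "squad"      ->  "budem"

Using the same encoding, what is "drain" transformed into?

Shifts by position in unite: pos 0: u→d (+9), pos 1: n→r (+4), pos 2: i→r (+9), pos 3: t→x (+4) — repeating every 2. The shifts repeat in a cycle of length 2: positions 0,1,… shift by +9, +4, then the pattern repeats.
On drain: d+9=m, r+4=v, a+9=j, i+4=m, n+9=w.

mvjmw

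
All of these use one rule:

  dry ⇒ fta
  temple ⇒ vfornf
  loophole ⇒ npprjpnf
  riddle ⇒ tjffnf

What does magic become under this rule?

obije

Two shifts are in play — +1 for a/e/i/o/u, +2 for every other letter.
For magic: m(cons)+2=o, a(vowel)+1=b, g(cons)+2=i, i(vowel)+1=j, c(cons)+2=e.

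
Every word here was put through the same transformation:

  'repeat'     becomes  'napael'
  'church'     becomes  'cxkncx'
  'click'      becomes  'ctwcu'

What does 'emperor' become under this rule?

This is an affine cipher: with a=0,…,z=25, each position x becomes (25x+4) mod 26.
Applying it to emperor: e(4)→25·4+4≡0=a; m(12)→25·12+4≡18=s; p(15)→25·15+4≡15=p; e(4)→25·4+4≡0=a; r(17)→25·17+4≡13=n; o(14)→25·14+4≡16=q; r(17)→25·17+4≡13=n (all mod 26).

aspanqn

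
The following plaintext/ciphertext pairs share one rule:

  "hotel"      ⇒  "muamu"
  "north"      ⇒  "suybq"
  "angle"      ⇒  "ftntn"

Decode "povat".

In hotel: h→m is +5, o→u is +6, t→a is +7, e→m is +8 — the shift increases by 1 each position. Each letter shifts forward by (position + 5), i.e. 5, 6, 7, … — the shift grows by one for each successive letter.
Undoing it on povat: p−5=k, o−6=i, v−7=o, a−8=s, t−9=k.

kiosk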